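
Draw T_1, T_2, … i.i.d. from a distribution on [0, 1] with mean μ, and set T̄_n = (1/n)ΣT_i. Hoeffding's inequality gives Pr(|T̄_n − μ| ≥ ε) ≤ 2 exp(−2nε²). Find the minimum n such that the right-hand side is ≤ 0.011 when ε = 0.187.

75

Require 2·exp(−2nε²) ≤ 0.011, i.e. 2nε² ≥ ln(2/0.011) = 5.203007.
So n ≥ 5.203007 / (2·0.187²) = 74.395.
The smallest integer n is 75.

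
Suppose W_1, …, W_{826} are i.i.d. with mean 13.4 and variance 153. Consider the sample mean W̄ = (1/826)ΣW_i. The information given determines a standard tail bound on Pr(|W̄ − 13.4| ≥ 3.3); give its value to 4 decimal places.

With mean and variance of each term known, Chebyshev's inequality bounds the deviation of the sum (or sample mean).
Var(W̄) = Var(W_i)/n = 153/826 = 0.18523.
Chebyshev: Pr(|W̄ − 13.4| ≥ 3.3) ≤ Var(W̄)/(3.3)² = 153/(826·3.3²) = 0.0170.

0.0170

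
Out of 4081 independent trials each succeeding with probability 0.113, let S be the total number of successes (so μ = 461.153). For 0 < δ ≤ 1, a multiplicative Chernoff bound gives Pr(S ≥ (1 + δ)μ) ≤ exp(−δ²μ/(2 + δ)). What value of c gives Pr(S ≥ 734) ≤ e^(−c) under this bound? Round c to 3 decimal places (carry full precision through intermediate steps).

Write 734 = (1 + δ)μ, so δ = 734/461.153 − 1 = 0.5916626…
Then the exponent is δ²μ/(2 + δ) = (734 − μ)² / (μ·(2 + δ)) = 62.289502.

62.290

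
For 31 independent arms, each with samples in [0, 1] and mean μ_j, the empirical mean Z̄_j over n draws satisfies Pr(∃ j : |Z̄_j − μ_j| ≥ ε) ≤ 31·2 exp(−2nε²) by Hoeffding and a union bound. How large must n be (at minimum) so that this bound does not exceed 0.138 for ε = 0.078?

502

Need 2·31·exp(−2nε²) ≤ 0.138, i.e. exp(−2nε²) ≤ 0.138/62.
So 2nε² ≥ ln(62/0.138) = 6.107636.
Hence n ≥ 6.107636/(2·0.078²) = 501.942.
The smallest integer n is 502.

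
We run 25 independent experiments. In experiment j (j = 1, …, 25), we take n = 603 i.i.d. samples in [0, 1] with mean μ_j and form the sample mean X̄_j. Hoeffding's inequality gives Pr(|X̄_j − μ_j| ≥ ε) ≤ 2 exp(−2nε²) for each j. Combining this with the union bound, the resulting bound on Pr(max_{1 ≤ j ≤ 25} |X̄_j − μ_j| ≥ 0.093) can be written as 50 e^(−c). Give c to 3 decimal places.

10.431

Union bound over the 25 events: Pr(max_{1 ≤ j ≤ 25} |X̄_j − μ_j| ≥ 0.093) ≤ 25·2·exp(−2nε²) = 50 exp(−2·603·0.093²).
So c = 2·603·0.093² = 10.4307.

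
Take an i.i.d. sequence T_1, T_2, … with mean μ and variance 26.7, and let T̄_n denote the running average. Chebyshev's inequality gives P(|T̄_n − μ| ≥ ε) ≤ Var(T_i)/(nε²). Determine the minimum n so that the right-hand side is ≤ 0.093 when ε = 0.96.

312

Require 26.7/(n·0.96²) ≤ 0.093, i.e. n ≥ 26.7/(0.093·0.96²) = 311.520.
The smallest integer n is 312.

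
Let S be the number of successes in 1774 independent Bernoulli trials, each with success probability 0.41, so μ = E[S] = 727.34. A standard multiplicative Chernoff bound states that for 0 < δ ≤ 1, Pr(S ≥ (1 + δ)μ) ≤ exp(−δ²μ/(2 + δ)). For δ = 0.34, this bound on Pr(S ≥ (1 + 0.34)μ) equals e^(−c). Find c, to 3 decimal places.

35.932

c = δ²μ/(2 + δ) = 0.34²·727.34/(2 + 0.34) = 35.9318.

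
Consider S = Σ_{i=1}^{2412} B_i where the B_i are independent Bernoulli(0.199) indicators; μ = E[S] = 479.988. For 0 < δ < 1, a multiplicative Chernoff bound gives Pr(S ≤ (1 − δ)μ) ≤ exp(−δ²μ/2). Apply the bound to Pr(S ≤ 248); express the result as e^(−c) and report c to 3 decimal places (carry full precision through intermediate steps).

Write 248 = (1 − δ)μ, so δ = 1 − 248/479.988 = 0.4833204…
Then the exponent is δ²μ/2 = (μ − 248)²/(2μ) = 56.062268.

56.062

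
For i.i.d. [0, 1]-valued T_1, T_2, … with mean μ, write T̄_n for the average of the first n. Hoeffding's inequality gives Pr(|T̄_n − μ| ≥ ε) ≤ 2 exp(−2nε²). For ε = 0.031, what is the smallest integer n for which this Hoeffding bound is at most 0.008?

2873

Require 2·exp(−2nε²) ≤ 0.008, i.e. 2nε² ≥ ln(2/0.008) = 5.521461.
So n ≥ 5.521461 / (2·0.031²) = 2872.768.
The smallest integer n is 2873.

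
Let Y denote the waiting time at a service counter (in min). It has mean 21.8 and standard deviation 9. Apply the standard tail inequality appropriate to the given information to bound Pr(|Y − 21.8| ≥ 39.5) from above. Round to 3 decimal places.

Mean and variance are known, so Chebyshev's inequality applies.
Chebyshev: Pr(|Y − μ| ≥ t) ≤ Var(Y)/t².
Var(Y) = σ² = 9² = 81.
Bound = 81 / 1560.25 = 0.0519.

0.052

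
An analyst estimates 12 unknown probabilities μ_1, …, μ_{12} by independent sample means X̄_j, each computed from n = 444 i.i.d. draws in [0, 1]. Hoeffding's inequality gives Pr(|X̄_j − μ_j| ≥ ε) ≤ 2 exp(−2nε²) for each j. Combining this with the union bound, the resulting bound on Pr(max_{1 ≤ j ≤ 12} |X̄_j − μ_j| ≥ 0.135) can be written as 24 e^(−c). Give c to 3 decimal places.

16.184

Union bound over the 12 events: Pr(max_{1 ≤ j ≤ 12} |X̄_j − μ_j| ≥ 0.135) ≤ 12·2·exp(−2nε²) = 24 exp(−2·444·0.135²).
So c = 2·444·0.135² = 16.1838.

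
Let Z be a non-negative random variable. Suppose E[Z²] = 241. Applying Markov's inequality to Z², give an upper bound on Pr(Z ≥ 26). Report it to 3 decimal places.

0.357

Since Z ≥ 0, the event {Z ≥ 26} is the same as {Z² ≥ 676}.
Markov's inequality applied to Z² gives Pr(Z² ≥ 676) ≤ E[Z²]/676 = 241/676 = 0.3565.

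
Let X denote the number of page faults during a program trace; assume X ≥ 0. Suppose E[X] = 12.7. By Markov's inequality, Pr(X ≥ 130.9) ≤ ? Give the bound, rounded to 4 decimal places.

0.0970

Markov's inequality: for a non-negative random variable, Pr(X ≥ a) ≤ E[X]/a.
Here E[X] = 12.7 and a = 130.9, so the bound is 12.7/130.9 = 0.0970.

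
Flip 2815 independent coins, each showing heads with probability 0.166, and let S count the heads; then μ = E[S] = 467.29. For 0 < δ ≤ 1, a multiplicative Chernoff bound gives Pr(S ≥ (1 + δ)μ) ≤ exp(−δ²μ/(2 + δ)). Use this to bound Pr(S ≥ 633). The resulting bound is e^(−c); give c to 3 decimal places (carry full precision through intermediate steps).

24.957

Write 633 = (1 + δ)μ, so δ = 633/467.29 − 1 = 0.3546192…
Then the exponent is δ²μ/(2 + δ) = (633 − μ)² / (μ·(2 + δ)) = 24.956879.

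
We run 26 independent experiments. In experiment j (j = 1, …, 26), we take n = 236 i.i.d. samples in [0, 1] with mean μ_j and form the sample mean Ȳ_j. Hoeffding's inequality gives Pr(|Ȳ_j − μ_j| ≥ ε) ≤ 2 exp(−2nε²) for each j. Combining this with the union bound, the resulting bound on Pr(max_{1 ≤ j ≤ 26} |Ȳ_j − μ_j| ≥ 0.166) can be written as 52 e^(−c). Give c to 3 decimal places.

13.006

Union bound over the 26 events: Pr(max_{1 ≤ j ≤ 26} |Ȳ_j − μ_j| ≥ 0.166) ≤ 26·2·exp(−2nε²) = 52 exp(−2·236·0.166²).
So c = 2·236·0.166² = 13.0064.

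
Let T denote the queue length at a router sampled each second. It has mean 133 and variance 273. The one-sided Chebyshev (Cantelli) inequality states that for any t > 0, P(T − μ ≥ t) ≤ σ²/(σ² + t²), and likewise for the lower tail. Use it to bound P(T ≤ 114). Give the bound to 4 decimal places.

Here σ² = 273 and t = 19, so σ² + t² = 634.
Cantelli's bound: 273/634 = 0.4306.

0.4306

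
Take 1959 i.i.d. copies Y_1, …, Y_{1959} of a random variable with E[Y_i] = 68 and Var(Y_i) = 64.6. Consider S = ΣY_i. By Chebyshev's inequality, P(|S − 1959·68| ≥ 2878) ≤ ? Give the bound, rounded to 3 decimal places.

Var(S) = n·Var(Y_i) = 1959·64.6 = 126551.4.
Chebyshev: P(|S − 1959·68| ≥ 2878) ≤ Var(S)/2878² = 126551.4/8282884 = 0.0153.

0.015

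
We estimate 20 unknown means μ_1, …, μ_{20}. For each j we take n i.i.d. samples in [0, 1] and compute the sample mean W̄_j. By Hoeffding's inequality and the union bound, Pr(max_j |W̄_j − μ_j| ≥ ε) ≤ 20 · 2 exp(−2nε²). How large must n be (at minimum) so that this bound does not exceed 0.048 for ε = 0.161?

Need 2·20·exp(−2nε²) ≤ 0.048, i.e. exp(−2nε²) ≤ 0.048/40.
So 2nε² ≥ ln(40/0.048) = 6.725434.
Hence n ≥ 6.725434/(2·0.161²) = 129.729.
The smallest integer n is 130.

130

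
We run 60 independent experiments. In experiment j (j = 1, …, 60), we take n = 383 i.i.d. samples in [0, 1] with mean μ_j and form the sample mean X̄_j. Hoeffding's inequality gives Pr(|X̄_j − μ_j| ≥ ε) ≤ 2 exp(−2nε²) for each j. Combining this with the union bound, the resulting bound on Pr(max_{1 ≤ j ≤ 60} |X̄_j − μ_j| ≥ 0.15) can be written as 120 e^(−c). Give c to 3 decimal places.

Union bound over the 60 events: Pr(max_{1 ≤ j ≤ 60} |X̄_j − μ_j| ≥ 0.15) ≤ 60·2·exp(−2nε²) = 120 exp(−2·383·0.15²).
So c = 2·383·0.15² = 17.2350.

17.235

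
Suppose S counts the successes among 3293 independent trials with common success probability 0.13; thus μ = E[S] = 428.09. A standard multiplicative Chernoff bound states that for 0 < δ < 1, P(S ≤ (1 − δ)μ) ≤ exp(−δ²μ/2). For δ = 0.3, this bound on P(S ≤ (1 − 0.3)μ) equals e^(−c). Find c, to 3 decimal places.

c = δ²μ/2 = 0.3²·428.09/2 = 19.2641.

19.264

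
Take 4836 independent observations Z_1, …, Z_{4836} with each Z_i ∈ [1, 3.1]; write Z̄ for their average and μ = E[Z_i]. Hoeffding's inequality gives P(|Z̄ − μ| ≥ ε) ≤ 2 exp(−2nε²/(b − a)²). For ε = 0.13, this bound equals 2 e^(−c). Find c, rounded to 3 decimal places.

c = 2nε²/(b − a)² = 2·4836·0.13² / 2.1² = 37.0650.

37.065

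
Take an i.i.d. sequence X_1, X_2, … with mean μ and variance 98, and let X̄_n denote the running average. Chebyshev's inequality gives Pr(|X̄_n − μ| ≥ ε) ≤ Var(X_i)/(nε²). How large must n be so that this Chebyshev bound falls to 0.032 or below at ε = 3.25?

Require 98/(n·3.25²) ≤ 0.032, i.e. n ≥ 98/(0.032·3.25²) = 289.941.
The smallest integer n is 290.

290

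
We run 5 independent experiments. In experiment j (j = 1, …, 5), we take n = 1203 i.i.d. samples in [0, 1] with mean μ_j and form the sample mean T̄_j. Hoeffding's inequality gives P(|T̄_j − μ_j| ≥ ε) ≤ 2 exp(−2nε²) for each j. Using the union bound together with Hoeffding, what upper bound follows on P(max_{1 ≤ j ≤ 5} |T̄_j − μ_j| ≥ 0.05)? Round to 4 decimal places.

0.0244

Per-experiment Hoeffding bound: 2·exp(−2·1203·0.05²) = 2·exp(−6.01500) = 0.0048837.
Union bound over 5 events: 5·0.0048837 = 0.02442.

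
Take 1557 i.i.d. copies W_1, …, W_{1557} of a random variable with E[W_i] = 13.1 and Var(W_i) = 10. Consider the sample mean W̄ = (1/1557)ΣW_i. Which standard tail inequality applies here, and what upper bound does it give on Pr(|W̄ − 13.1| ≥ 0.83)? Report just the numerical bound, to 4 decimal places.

With mean and variance of each term known, Chebyshev's inequality bounds the deviation of the sum (or sample mean).
Var(W̄) = Var(W_i)/n = 10/1557 = 0.0064226.
Chebyshev: Pr(|W̄ − 13.1| ≥ 0.83) ≤ Var(W̄)/(0.83)² = 10/(1557·0.83²) = 0.0093.

0.0093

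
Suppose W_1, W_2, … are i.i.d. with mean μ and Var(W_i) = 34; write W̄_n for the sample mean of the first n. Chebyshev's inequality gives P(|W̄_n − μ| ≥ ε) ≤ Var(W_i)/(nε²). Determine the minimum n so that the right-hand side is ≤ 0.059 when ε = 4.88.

25

Require 34/(n·4.88²) ≤ 0.059, i.e. n ≥ 34/(0.059·4.88²) = 24.198.
The smallest integer n is 25.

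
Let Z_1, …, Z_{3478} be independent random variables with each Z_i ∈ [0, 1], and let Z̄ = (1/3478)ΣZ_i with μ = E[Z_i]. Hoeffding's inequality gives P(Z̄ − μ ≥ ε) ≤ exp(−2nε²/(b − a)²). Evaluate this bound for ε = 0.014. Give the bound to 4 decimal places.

0.2558

Exponent: 2nε²/(b − a)² = 2·3478·0.014² / 1² = 1.36338.
Bound = exp(−1.36338) = 0.25580.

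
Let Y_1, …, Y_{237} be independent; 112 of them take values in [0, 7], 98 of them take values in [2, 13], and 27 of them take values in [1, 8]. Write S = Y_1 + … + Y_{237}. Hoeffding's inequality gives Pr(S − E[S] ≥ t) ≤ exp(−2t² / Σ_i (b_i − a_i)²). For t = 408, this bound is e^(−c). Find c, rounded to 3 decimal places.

Σ(b_i − a_i)² = 112·7² + 98·11² + 27·7² = 18669.
c = 2t² / 18669 = 2·408² / 18669 = 17.8332.

17.833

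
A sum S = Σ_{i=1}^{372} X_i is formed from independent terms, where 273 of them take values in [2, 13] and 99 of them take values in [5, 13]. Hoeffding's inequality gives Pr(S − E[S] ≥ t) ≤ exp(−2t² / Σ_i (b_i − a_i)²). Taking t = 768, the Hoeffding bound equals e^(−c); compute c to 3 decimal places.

29.964

Σ(b_i − a_i)² = 273·11² + 99·8² = 39369.
c = 2t² / 39369 = 2·768² / 39369 = 29.9639.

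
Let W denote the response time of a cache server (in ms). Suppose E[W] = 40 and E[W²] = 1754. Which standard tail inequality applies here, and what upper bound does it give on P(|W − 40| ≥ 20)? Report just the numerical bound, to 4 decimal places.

0.3850

The first two moments determine the variance, so Chebyshev's inequality is the sharpest standard bound available.
Var(W) = E[W²] − (E[W])² = 1754 − 1600 = 154.
Chebyshev's inequality: P(|W − μ| ≥ t) ≤ Var(W)/t² = 154/400 = 0.3850.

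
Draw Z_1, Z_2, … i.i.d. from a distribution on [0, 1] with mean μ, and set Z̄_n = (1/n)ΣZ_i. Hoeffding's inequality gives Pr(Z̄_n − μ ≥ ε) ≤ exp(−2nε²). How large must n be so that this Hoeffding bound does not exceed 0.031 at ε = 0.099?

178

Require exp(−2nε²) ≤ 0.031, i.e. 2nε² ≥ ln(1/0.031) = 3.473768.
So n ≥ 3.473768 / (2·0.099²) = 177.215.
The smallest integer n is 178.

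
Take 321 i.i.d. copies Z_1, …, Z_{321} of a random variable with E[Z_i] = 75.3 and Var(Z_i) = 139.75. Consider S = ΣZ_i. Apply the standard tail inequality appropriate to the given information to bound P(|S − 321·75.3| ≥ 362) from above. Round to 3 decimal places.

With mean and variance of each term known, Chebyshev's inequality bounds the deviation of the sum (or sample mean).
Var(S) = n·Var(Z_i) = 321·139.75 = 44859.75.
Chebyshev: P(|S − 321·75.3| ≥ 362) ≤ Var(S)/362² = 44859.75/131044 = 0.3423.

0.342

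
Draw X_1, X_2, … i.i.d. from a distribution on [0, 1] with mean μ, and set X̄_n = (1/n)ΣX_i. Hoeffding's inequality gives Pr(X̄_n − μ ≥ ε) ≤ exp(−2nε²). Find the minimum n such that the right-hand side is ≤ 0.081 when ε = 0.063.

Require exp(−2nε²) ≤ 0.081, i.e. 2nε² ≥ ln(1/0.081) = 2.513306.
So n ≥ 2.513306 / (2·0.063²) = 316.617.
The smallest integer n is 317.

317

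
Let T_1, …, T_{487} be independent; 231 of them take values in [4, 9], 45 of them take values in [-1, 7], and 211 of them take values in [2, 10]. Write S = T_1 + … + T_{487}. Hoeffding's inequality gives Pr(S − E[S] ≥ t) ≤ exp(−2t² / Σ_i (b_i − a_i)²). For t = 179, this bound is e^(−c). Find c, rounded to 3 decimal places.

2.892

Σ(b_i − a_i)² = 231·5² + 45·8² + 211·8² = 22159.
c = 2t² / 22159 = 2·179² / 22159 = 2.8919.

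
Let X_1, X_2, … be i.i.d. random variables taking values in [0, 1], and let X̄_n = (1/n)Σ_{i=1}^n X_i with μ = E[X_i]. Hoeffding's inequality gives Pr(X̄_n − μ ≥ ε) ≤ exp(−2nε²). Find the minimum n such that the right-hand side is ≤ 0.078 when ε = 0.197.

Require exp(−2nε²) ≤ 0.078, i.e. 2nε² ≥ ln(1/0.078) = 2.551046.
So n ≥ 2.551046 / (2·0.197²) = 32.867.
The smallest integer n is 33.

33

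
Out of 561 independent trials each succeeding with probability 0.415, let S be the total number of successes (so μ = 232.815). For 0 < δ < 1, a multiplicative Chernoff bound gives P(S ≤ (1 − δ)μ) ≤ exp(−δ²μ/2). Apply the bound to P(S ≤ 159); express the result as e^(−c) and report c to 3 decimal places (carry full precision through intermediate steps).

Write 159 = (1 − δ)μ, so δ = 1 − 159/232.815 = 0.3170543…
Then the exponent is δ²μ/2 = (μ − 159)²/(2μ) = 11.701682.

11.702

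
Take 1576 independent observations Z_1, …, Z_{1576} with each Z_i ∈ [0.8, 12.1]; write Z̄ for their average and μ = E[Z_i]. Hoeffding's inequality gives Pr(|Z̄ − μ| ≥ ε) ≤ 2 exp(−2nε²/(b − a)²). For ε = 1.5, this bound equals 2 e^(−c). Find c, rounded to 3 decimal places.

55.541

c = 2nε²/(b − a)² = 2·1576·1.5² / 11.3² = 55.5408.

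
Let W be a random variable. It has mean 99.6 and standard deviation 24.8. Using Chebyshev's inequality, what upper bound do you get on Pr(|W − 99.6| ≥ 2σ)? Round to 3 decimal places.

Chebyshev: Pr(|W − μ| ≥ t) ≤ Var(W)/t².
Var(W) = σ² = 24.8² = 615.04.
t = 2·24.8 = 49.6.
Bound = 615.04 / 2460.16 = 0.2500.

0.250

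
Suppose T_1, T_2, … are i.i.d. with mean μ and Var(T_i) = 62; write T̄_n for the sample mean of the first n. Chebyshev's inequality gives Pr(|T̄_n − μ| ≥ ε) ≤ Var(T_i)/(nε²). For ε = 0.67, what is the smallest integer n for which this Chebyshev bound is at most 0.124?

1114

Require 62/(n·0.67²) ≤ 0.124, i.e. n ≥ 62/(0.124·0.67²) = 1113.834.
The smallest integer n is 1114.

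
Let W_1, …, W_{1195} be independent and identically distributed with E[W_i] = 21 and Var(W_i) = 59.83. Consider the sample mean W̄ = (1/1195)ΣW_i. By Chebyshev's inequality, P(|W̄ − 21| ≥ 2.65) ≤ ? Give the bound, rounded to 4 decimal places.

0.0071

Var(W̄) = Var(W_i)/n = 59.83/1195 = 0.050067.
Chebyshev: P(|W̄ − 21| ≥ 2.65) ≤ Var(W̄)/(2.65)² = 59.83/(1195·2.65²) = 0.0071.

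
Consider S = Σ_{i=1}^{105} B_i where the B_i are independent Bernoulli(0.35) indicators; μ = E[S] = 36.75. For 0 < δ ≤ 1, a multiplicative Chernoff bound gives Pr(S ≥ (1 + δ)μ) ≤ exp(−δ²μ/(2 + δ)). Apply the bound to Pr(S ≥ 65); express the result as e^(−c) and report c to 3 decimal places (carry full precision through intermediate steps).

7.843

Write 65 = (1 + δ)μ, so δ = 65/36.75 − 1 = 0.7687075…
Then the exponent is δ²μ/(2 + δ) = (65 − μ)² / (μ·(2 + δ)) = 7.843366.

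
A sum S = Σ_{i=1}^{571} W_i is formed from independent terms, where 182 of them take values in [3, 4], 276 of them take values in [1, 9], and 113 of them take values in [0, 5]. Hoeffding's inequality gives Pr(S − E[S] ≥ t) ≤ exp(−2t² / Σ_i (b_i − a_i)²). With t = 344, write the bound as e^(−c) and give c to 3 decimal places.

11.449

Σ(b_i − a_i)² = 182·1² + 276·8² + 113·5² = 20671.
c = 2t² / 20671 = 2·344² / 20671 = 11.4495.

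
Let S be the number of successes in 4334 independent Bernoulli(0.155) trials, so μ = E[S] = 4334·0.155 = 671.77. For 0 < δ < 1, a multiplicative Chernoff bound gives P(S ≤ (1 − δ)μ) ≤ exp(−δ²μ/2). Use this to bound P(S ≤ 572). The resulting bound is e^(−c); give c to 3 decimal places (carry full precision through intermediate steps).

Write 572 = (1 − δ)μ, so δ = 1 − 572/671.77 = 0.1485181…
Then the exponent is δ²μ/2 = (μ − 572)²/(2μ) = 7.408825.

7.409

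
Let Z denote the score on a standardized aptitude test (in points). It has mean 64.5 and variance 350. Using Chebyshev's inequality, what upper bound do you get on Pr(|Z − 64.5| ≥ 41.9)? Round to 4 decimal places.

0.1994

Chebyshev: Pr(|Z − μ| ≥ t) ≤ Var(Z)/t².
Bound = 350 / 1755.61 = 0.1994.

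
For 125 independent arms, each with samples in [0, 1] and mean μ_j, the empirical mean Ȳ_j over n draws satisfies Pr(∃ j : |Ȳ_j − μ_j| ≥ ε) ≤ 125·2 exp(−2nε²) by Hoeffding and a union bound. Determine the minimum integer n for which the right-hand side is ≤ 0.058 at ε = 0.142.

208

Need 2·125·exp(−2nε²) ≤ 0.058, i.e. exp(−2nε²) ≤ 0.058/250.
So 2nε² ≥ ln(250/0.058) = 8.368773.
Hence n ≥ 8.368773/(2·0.142²) = 207.518.
The smallest integer n is 208.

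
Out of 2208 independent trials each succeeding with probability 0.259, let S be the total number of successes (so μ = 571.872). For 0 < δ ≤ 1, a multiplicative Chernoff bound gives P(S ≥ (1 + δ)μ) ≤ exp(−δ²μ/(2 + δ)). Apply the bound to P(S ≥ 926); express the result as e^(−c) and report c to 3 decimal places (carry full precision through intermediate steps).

83.723

Write 926 = (1 + δ)μ, so δ = 926/571.872 − 1 = 0.6192435…
Then the exponent is δ²μ/(2 + δ) = (926 − μ)² / (μ·(2 + δ)) = 83.723202.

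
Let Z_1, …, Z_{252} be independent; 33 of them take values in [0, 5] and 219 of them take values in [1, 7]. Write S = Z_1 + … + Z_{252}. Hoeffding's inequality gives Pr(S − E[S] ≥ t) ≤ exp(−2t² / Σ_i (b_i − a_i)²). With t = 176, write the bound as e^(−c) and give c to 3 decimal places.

7.114

Σ(b_i − a_i)² = 33·5² + 219·6² = 8709.
c = 2t² / 8709 = 2·176² / 8709 = 7.1136.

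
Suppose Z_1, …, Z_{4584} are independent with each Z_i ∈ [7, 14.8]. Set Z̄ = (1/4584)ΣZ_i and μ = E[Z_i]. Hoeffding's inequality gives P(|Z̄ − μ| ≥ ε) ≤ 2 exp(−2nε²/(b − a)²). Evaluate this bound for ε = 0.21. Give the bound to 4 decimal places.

0.0026

Exponent: 2nε²/(b − a)² = 2·4584·0.21² / 7.8² = 6.64544.
Bound = 2·exp(−6.64544) = 0.00260.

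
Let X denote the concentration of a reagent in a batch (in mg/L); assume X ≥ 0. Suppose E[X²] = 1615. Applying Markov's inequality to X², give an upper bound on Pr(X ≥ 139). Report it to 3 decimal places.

0.084

Since X ≥ 0, the event {X ≥ 139} is the same as {X² ≥ 19321}.
Markov's inequality applied to X² gives Pr(X² ≥ 19321) ≤ E[X²]/19321 = 1615/19321 = 0.0836.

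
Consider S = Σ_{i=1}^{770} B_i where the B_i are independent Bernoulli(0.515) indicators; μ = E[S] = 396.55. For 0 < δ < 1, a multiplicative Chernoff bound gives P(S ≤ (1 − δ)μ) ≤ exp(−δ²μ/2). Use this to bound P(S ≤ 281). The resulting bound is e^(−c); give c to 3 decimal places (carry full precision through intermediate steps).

16.835

Write 281 = (1 − δ)μ, so δ = 1 − 281/396.55 = 0.2913882…
Then the exponent is δ²μ/2 = (μ − 281)²/(2μ) = 16.834955.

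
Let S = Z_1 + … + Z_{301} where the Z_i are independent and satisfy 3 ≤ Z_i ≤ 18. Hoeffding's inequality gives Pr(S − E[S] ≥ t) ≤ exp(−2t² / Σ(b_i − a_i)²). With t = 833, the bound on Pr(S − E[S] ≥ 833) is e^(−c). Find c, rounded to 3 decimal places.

20.491

Σ(b_i − a_i)² = 301·(15)² = 67725.
c = 2t²/67725 = 2·833²/67725 = 20.4914.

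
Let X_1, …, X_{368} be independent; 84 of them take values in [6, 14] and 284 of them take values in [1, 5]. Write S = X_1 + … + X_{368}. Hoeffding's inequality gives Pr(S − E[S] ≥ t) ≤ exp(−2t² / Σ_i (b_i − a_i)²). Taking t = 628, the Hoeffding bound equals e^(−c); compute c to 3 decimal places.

Σ(b_i − a_i)² = 84·8² + 284·4² = 9920.
c = 2t² / 9920 = 2·628² / 9920 = 79.5129.

79.513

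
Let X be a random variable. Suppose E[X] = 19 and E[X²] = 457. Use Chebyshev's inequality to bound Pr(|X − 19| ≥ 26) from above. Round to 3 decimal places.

0.142

Var(X) = E[X²] − (E[X])² = 457 − 361 = 96.
Chebyshev's inequality: Pr(|X − μ| ≥ t) ≤ Var(X)/t² = 96/676 = 0.1420.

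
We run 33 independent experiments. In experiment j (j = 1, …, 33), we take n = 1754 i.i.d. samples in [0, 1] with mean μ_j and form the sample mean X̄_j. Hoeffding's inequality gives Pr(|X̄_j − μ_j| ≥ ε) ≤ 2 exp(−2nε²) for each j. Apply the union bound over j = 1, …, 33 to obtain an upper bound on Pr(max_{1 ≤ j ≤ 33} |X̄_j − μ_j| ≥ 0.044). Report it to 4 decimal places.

Per-experiment Hoeffding bound: 2·exp(−2·1754·0.044²) = 2·exp(−6.79149) = 0.0022466.
Union bound over 33 events: 33·0.0022466 = 0.07414.

0.0741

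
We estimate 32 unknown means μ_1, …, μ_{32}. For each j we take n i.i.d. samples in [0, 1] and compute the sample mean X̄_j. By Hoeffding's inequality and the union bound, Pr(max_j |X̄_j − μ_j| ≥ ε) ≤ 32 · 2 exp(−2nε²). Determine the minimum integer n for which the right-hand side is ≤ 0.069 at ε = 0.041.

2033

Need 2·32·exp(−2nε²) ≤ 0.069, i.e. exp(−2nε²) ≤ 0.069/64.
So 2nε² ≥ ln(64/0.069) = 6.832532.
Hence n ≥ 6.832532/(2·0.041²) = 2032.282.
The smallest integer n is 2033.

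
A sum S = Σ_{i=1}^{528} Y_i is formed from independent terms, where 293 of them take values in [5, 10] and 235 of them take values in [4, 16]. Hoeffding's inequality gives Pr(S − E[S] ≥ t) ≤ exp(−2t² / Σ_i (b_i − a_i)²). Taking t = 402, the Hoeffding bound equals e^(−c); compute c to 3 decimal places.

Σ(b_i − a_i)² = 293·5² + 235·12² = 41165.
c = 2t² / 41165 = 2·402² / 41165 = 7.8515.

7.852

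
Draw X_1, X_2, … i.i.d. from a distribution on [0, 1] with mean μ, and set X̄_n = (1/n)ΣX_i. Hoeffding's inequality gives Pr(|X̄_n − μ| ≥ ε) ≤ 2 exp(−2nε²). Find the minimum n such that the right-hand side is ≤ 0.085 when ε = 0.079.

Require 2·exp(−2nε²) ≤ 0.085, i.e. 2nε² ≥ ln(2/0.085) = 3.158251.
So n ≥ 3.158251 / (2·0.079²) = 253.024.
The smallest integer n is 254.

254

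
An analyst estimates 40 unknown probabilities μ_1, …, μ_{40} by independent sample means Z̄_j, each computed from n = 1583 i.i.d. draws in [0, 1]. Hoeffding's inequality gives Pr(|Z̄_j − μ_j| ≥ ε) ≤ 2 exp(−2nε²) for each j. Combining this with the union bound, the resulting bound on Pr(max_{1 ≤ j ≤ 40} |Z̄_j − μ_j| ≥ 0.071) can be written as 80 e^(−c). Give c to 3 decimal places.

Union bound over the 40 events: Pr(max_{1 ≤ j ≤ 40} |Z̄_j − μ_j| ≥ 0.071) ≤ 40·2·exp(−2nε²) = 80 exp(−2·1583·0.071²).
So c = 2·1583·0.071² = 15.9598.

15.960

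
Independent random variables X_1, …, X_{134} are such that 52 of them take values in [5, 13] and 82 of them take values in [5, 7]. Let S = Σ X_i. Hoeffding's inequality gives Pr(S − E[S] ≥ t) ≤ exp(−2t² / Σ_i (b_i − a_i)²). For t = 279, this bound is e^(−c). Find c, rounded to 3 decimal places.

42.583

Σ(b_i − a_i)² = 52·8² + 82·2² = 3656.
c = 2t² / 3656 = 2·279² / 3656 = 42.5826.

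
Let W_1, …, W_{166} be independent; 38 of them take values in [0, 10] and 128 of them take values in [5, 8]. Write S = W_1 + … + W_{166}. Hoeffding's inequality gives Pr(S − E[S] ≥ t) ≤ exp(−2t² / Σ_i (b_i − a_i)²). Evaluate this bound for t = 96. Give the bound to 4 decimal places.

0.0242

Σ(b_i − a_i)² = 38·10² + 128·3² = 4952.
Exponent = 2·96² / 4952 = 3.72213.
Bound = exp(−3.72213) = 0.02418.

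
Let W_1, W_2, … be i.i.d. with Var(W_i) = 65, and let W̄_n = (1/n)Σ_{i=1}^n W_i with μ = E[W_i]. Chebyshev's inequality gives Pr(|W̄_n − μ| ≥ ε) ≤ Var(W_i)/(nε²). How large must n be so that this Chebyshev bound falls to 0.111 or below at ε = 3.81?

Require 65/(n·3.81²) ≤ 0.111, i.e. n ≥ 65/(0.111·3.81²) = 40.340.
The smallest integer n is 41.

41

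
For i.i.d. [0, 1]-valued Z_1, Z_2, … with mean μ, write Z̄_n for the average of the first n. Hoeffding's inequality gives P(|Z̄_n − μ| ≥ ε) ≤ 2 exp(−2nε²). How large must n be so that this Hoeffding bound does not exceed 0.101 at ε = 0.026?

Require 2·exp(−2nε²) ≤ 0.101, i.e. 2nε² ≥ ln(2/0.101) = 2.985782.
So n ≥ 2.985782 / (2·0.026²) = 2208.419.
The smallest integer n is 2209.

2209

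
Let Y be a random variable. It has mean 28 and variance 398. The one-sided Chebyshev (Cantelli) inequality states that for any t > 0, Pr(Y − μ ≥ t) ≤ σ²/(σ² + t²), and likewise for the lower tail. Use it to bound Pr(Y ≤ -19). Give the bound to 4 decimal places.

0.1527

Here σ² = 398 and t = 47, so σ² + t² = 2607.
Cantelli's bound: 398/2607 = 0.1527.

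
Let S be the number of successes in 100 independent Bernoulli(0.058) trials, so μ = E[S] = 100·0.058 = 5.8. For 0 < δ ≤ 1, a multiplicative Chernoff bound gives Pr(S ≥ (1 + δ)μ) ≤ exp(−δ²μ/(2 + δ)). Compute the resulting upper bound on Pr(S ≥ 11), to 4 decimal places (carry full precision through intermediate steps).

Write 11 = (1 + δ)μ, so δ = 11/5.8 − 1 = 0.8965517…
Then the exponent is δ²μ/(2 + δ) = (11 − μ)² / (μ·(2 + δ)) = 1.609524.
Bound = exp(−1.609524) = 0.19998.

0.2000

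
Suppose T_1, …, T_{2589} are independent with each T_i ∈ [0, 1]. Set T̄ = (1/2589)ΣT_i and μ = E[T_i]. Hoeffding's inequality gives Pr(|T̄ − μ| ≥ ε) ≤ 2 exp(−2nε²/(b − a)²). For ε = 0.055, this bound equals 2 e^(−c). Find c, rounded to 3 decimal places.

15.663

c = 2nε²/(b − a)² = 2·2589·0.055² / 1² = 15.6634.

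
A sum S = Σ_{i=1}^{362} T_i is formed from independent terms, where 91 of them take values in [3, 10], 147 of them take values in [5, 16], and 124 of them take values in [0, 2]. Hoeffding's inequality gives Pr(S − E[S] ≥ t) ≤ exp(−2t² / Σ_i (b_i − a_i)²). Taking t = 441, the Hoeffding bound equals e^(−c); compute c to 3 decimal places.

Σ(b_i − a_i)² = 91·7² + 147·11² + 124·2² = 22742.
c = 2t² / 22742 = 2·441² / 22742 = 17.1032.

17.103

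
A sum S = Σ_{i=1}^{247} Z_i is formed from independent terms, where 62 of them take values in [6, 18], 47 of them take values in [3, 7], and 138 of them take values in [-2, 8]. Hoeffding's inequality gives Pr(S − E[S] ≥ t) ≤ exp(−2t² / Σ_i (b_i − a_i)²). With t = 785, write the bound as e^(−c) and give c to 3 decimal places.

Σ(b_i − a_i)² = 62·12² + 47·4² + 138·10² = 23480.
c = 2t² / 23480 = 2·785² / 23480 = 52.4894.

52.489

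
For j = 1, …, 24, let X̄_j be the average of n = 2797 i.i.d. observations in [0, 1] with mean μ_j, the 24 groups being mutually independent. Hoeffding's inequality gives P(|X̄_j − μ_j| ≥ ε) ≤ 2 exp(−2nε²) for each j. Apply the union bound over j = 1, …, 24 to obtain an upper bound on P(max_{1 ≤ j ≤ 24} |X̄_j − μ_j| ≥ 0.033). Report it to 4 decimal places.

Per-experiment Hoeffding bound: 2·exp(−2·2797·0.033²) = 2·exp(−6.09187) = 0.0045224.
Union bound over 24 events: 24·0.0045224 = 0.10854.

0.1085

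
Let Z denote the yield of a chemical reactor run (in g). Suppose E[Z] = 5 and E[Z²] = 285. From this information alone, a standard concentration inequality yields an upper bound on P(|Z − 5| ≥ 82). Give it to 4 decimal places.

The first two moments determine the variance, so Chebyshev's inequality is the sharpest standard bound available.
Var(Z) = E[Z²] − (E[Z])² = 285 − 25 = 260.
Chebyshev's inequality: P(|Z − μ| ≥ t) ≤ Var(Z)/t² = 260/6724 = 0.0387.

0.0387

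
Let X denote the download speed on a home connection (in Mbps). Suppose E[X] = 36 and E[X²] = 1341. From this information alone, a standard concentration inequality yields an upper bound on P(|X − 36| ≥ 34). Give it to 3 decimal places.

0.039

The first two moments determine the variance, so Chebyshev's inequality is the sharpest standard bound available.
Var(X) = E[X²] − (E[X])² = 1341 − 1296 = 45.
Chebyshev's inequality: P(|X − μ| ≥ t) ≤ Var(X)/t² = 45/1156 = 0.0389.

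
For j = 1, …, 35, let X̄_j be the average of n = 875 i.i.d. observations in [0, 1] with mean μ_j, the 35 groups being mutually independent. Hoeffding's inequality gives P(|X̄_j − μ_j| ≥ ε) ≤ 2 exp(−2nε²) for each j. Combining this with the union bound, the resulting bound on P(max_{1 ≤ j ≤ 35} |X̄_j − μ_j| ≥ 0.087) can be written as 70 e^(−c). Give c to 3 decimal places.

13.246

Union bound over the 35 events: P(max_{1 ≤ j ≤ 35} |X̄_j − μ_j| ≥ 0.087) ≤ 35·2·exp(−2nε²) = 70 exp(−2·875·0.087²).
So c = 2·875·0.087² = 13.2457.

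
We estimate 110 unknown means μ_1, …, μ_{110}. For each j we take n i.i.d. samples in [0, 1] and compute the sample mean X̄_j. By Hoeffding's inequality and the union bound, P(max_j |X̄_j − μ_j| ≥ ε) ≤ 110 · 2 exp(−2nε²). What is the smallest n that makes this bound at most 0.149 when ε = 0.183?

Need 2·110·exp(−2nε²) ≤ 0.149, i.e. exp(−2nε²) ≤ 0.149/220.
So 2nε² ≥ ln(220/0.149) = 7.297437.
Hence n ≥ 7.297437/(2·0.183²) = 108.953.
The smallest integer n is 109.

109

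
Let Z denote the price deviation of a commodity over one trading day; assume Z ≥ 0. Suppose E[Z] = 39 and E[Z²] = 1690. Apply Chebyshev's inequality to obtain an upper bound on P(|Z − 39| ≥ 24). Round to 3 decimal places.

0.293

Var(Z) = E[Z²] − (E[Z])² = 1690 − 1521 = 169.
Chebyshev's inequality: P(|Z − μ| ≥ t) ≤ Var(Z)/t² = 169/576 = 0.2934.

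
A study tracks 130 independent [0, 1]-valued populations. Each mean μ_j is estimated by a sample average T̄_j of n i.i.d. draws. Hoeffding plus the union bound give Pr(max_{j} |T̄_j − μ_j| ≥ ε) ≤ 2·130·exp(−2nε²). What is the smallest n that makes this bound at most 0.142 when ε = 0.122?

253

Need 2·130·exp(−2nε²) ≤ 0.142, i.e. exp(−2nε²) ≤ 0.142/260.
So 2nε² ≥ ln(260/0.142) = 7.512610.
Hence n ≥ 7.512610/(2·0.122²) = 252.372.
The smallest integer n is 253.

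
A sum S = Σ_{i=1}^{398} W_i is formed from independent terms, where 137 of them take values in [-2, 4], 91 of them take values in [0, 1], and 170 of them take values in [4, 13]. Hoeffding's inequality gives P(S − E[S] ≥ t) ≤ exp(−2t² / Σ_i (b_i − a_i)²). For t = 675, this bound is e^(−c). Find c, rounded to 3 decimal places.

48.489

Σ(b_i − a_i)² = 137·6² + 91·1² + 170·9² = 18793.
c = 2t² / 18793 = 2·675² / 18793 = 48.4888.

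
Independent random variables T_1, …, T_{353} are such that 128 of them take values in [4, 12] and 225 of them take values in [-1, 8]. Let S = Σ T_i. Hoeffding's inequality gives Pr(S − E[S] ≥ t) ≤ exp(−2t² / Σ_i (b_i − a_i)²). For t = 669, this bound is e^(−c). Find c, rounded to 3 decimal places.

33.884

Σ(b_i − a_i)² = 128·8² + 225·9² = 26417.
c = 2t² / 26417 = 2·669² / 26417 = 33.8843.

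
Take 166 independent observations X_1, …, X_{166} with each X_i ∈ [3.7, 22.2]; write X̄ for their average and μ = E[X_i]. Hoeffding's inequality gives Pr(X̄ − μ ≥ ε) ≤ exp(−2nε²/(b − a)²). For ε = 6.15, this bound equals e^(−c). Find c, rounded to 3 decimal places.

c = 2nε²/(b − a)² = 2·166·6.15² / 18.5² = 36.6898.

36.690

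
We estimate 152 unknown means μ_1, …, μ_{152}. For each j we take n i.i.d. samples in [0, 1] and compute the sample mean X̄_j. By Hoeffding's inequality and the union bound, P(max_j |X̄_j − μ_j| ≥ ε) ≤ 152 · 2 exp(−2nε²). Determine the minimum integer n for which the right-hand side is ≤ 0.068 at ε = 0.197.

Need 2·152·exp(−2nε²) ≤ 0.068, i.e. exp(−2nε²) ≤ 0.068/304.
So 2nε² ≥ ln(304/0.068) = 8.405275.
Hence n ≥ 8.405275/(2·0.197²) = 108.290.
The smallest integer n is 109.

109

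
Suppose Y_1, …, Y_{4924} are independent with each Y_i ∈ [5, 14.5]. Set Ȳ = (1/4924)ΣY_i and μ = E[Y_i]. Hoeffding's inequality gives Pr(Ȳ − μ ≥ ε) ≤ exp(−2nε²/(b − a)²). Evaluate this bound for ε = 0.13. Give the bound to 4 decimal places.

Exponent: 2nε²/(b − a)² = 2·4924·0.13² / 9.5² = 1.84411.
Bound = exp(−1.84411) = 0.15817.

0.1582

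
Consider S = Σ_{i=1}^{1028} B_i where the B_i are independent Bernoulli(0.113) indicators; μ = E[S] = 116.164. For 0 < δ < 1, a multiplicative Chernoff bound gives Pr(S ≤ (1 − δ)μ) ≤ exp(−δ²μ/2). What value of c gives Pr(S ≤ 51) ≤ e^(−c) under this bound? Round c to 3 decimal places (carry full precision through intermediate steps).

18.277

Write 51 = (1 − δ)μ, so δ = 1 − 51/116.164 = 0.5609655…
Then the exponent is δ²μ/2 = (μ − 51)²/(2μ) = 18.277379.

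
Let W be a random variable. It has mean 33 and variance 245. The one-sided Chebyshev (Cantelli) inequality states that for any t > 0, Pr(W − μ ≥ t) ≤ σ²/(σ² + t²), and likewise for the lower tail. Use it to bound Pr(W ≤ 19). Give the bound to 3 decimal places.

Here σ² = 245 and t = 14, so σ² + t² = 441.
Cantelli's bound: 245/441 = 0.5556.

0.556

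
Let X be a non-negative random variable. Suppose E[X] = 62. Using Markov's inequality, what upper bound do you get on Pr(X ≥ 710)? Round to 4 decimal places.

Markov's inequality: for a non-negative random variable, Pr(X ≥ a) ≤ E[X]/a.
Here E[X] = 62 and a = 710, so the bound is 62/710 = 0.0873.

0.0873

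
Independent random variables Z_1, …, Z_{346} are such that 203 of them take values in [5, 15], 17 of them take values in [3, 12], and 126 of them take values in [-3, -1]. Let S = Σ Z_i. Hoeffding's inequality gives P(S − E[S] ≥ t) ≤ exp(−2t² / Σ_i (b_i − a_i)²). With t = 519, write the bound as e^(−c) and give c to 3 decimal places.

24.288

Σ(b_i − a_i)² = 203·10² + 17·9² + 126·2² = 22181.
c = 2t² / 22181 = 2·519² / 22181 = 24.2875.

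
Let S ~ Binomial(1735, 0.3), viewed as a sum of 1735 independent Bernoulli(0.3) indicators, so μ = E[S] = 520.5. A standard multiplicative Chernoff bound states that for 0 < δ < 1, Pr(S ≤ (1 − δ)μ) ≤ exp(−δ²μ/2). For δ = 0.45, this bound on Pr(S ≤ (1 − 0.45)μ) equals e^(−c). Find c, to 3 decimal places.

c = δ²μ/2 = 0.45²·520.5/2 = 52.7006.

52.701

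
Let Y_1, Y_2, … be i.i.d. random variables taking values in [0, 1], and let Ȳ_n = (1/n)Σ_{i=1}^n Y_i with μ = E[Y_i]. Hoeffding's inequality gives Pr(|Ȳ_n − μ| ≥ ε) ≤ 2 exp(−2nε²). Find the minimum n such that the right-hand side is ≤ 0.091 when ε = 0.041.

Require 2·exp(−2nε²) ≤ 0.091, i.e. 2nε² ≥ ln(2/0.091) = 3.090043.
So n ≥ 3.090043 / (2·0.041²) = 919.109.
The smallest integer n is 920.

920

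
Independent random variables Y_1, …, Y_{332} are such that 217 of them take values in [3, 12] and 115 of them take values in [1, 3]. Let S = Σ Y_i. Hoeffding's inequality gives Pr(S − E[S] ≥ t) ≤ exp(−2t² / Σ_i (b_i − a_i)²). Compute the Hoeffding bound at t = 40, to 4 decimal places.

0.8374

Σ(b_i − a_i)² = 217·9² + 115·2² = 18037.
Exponent = 2·40² / 18037 = 0.17741.
Bound = exp(−0.17741) = 0.83743.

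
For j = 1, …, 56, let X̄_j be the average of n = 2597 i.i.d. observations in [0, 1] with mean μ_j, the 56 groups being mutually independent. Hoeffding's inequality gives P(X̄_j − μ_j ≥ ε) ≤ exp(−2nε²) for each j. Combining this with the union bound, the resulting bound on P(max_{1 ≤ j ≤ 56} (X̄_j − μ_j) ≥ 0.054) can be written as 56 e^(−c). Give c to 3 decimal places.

15.146

Union bound over the 56 events: P(max_{1 ≤ j ≤ 56} (X̄_j − μ_j) ≥ 0.054) ≤ 56·exp(−2nε²) = 56 exp(−2·2597·0.054²).
So c = 2·2597·0.054² = 15.1457.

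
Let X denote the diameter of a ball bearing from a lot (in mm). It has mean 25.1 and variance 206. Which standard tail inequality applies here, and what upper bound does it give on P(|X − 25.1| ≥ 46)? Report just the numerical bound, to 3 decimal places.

0.097

Mean and variance are known, so Chebyshev's inequality applies.
Chebyshev: P(|X − μ| ≥ t) ≤ Var(X)/t².
Bound = 206 / 2116 = 0.0974.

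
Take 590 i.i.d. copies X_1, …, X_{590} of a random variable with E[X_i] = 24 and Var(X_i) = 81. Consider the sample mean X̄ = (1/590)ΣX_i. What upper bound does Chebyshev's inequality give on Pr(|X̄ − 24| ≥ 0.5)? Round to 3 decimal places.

0.549

Var(X̄) = Var(X_i)/n = 81/590 = 0.13729.
Chebyshev: Pr(|X̄ − 24| ≥ 0.5) ≤ Var(X̄)/(0.5)² = 81/(590·0.5²) = 0.5492.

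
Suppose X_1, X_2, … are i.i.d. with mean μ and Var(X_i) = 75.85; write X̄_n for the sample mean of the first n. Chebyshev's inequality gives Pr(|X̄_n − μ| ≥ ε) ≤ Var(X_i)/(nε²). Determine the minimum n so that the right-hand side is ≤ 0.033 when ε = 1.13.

Require 75.85/(n·1.13²) ≤ 0.033, i.e. n ≥ 75.85/(0.033·1.13²) = 1800.051.
The smallest integer n is 1801.

1801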